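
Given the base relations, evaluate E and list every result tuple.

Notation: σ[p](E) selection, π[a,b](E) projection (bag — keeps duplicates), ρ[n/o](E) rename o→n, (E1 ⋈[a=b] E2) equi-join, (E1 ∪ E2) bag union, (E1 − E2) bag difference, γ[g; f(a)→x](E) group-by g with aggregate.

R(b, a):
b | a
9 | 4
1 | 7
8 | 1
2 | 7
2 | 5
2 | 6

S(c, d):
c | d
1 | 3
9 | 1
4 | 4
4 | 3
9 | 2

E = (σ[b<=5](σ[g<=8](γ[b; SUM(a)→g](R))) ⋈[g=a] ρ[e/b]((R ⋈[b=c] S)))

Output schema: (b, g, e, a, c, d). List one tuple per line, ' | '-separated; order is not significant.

Subexpression sizes:
  R → 6
  γ[b; SUM(a)→g](R) → 4
  σ[g<=8](γ[b; SUM(a)→g](R)) → 3
  σ[b<=5](σ[g<=8](γ[b; SUM(a)→g](R))) → 1
  R → 6
  S → 5
  (R ⋈[b=c] S) → 3
  ρ[e/b]((R ⋈[b=c] S)) → 3
  (σ[b<=5](σ[g<=8](γ[b; SUM(a)→g](R))) ⋈[g=a] ρ[e/b]((R ⋈[b=c] S))) → 1

== RESULT ==
b | g | e | a | c | d
1 | 7 | 1 | 7 | 1 | 3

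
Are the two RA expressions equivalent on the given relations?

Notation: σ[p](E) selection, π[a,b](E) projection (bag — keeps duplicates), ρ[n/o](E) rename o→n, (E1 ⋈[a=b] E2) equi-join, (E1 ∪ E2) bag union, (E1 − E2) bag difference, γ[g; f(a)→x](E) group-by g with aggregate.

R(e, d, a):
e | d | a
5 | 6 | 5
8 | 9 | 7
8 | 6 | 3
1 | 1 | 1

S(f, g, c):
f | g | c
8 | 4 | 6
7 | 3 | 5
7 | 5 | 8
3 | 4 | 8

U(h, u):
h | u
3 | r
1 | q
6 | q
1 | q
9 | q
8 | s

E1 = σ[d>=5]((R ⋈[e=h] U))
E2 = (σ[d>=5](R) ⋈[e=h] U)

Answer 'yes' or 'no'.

E1 row counts bottom-up:
  R → 4
  U → 6
  (R ⋈[e=h] U) → 4
  σ[d>=5]((R ⋈[e=h] U)) → 2
E2 row counts bottom-up:
  R → 4
  σ[d>=5](R) → 3
  U → 6
  (σ[d>=5](R) ⋈[e=h] U) → 2

E1 and E2 produce the same multiset:
e | d | a | h | u
8 | 6 | 3 | 8 | s
8 | 9 | 7 | 8 | s

yes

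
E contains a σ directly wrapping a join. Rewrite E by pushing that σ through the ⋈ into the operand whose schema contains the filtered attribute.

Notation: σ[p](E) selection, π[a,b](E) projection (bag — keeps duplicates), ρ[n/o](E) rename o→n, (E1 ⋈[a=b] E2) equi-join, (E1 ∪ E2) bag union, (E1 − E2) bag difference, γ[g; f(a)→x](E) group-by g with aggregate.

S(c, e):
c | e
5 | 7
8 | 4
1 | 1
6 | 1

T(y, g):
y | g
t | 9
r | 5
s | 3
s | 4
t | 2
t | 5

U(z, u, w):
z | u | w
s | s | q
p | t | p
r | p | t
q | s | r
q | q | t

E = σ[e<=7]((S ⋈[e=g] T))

σ filters on e, owned by the left side.
E' = (σ[e<=7](S) ⋈[e=g] T)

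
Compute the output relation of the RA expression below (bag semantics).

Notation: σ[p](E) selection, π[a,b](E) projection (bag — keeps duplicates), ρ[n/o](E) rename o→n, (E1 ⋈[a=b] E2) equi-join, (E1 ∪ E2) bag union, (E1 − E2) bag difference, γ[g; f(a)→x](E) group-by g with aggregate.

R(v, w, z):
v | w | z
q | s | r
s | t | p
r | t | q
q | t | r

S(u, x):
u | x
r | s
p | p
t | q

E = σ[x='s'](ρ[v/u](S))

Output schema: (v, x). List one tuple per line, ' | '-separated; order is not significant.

Subexpression sizes:
  S → 3
  ρ[v/u](S) → 3
  σ[x='s'](ρ[v/u](S)) → 1

== RESULT ==
v | x
r | s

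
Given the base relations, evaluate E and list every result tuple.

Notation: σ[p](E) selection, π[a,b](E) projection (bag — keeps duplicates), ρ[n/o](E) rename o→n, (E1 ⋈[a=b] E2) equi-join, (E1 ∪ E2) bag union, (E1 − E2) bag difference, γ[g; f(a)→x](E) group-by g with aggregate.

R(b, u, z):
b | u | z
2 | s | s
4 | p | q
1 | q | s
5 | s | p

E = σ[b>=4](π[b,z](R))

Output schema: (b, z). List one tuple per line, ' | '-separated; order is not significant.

Subexpression sizes:
  R → 4
  π[b,z](R) → 4
  σ[b>=4](π[b,z](R)) → 2

== RESULT ==
b | z
4 | q
5 | p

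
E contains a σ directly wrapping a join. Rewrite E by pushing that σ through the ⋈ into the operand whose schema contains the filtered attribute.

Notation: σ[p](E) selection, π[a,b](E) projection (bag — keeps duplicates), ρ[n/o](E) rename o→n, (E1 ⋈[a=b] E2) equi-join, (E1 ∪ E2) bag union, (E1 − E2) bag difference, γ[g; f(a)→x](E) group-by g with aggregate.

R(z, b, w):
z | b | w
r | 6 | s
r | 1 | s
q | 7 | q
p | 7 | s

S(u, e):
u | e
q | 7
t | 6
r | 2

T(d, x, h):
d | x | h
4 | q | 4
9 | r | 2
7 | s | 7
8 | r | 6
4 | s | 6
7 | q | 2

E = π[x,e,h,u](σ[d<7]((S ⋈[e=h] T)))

σ filters on d, owned by the right side.
E' = π[x,e,h,u]((S ⋈[e=h] σ[d<7](T)))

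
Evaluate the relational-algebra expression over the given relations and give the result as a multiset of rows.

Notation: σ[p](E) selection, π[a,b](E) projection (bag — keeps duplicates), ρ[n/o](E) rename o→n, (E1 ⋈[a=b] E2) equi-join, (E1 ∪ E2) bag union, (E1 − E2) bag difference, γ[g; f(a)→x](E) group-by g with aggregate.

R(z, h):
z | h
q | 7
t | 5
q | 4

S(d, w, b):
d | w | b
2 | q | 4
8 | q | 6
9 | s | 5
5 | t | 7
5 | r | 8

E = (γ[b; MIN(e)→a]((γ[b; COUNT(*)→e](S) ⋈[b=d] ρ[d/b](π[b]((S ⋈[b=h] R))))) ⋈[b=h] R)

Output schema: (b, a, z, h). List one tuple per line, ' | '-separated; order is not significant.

Subexpression sizes:
  S → 5
  γ[b; COUNT(*)→e](S) → 5
  S → 5
  R → 3
  (S ⋈[b=h] R) → 3
  π[b]((S ⋈[b=h] R)) → 3
  ρ[d/b](π[b]((S ⋈[b=h] R))) → 3
  (γ[b; COUNT(*)→e](S) ⋈[b=d] ρ[d/b](π[b]((S ⋈[b=h] R)))) → 3
  γ[b; MIN(e)→a]((γ[b; COUNT(*)→e](S) ⋈[b=d] ρ[d/b](π[b]((S ⋈[b=h] R))))) → 3
  R → 3
  (γ[b; MIN(e)→a]((γ[b; COUNT(*)→e](S) ⋈[b=d] ρ[d/b](π[b]((S ⋈[b=h] R))))) ⋈[b=h] R) → 3

== RESULT ==
b | a | z | h
4 | 1 | q | 4
5 | 1 | t | 5
7 | 1 | q | 7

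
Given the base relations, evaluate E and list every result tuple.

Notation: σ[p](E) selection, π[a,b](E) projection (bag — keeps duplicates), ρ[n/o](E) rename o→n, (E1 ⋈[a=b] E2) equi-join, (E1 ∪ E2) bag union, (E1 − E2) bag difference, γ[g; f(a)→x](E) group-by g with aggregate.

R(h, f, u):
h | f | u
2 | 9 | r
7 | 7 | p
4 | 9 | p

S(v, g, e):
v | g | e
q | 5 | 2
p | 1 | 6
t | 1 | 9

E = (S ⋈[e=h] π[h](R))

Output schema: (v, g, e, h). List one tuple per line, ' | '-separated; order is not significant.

Per-node cardinality:
  S → 3
  R → 3
  π[h](R) → 3
  (S ⋈[e=h] π[h](R)) → 1

== RESULT ==
v | g | e | h
q | 5 | 2 | 2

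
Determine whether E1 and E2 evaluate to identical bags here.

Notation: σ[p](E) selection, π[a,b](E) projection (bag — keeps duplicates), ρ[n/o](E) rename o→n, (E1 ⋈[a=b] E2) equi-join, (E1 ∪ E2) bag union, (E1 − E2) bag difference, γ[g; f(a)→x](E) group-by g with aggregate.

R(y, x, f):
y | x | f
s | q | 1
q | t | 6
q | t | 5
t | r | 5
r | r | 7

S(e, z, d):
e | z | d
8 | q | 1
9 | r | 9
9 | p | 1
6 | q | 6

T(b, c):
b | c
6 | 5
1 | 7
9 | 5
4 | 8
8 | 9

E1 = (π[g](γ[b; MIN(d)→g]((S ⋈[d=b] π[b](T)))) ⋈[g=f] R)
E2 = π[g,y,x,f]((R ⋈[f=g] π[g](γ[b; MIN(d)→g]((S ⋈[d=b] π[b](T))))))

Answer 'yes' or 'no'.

E1 stepwise |·|:
  S → 4
  T → 5
  π[b](T) → 5
  (S ⋈[d=b] π[b](T)) → 4
  γ[b; MIN(d)→g]((S ⋈[d=b] π[b](T))) → 3
  π[g](γ[b; MIN(d)→g]((S ⋈[d=b] π[b](T)))) → 3
  R → 5
  (π[g](γ[b; MIN(d)→g]((S ⋈[d=b] π[b](T)))) ⋈[g=f] R) → 2
E2 stepwise |·|:
  R → 5
  S → 4
  T → 5
  π[b](T) → 5
  (S ⋈[d=b] π[b](T)) → 4
  γ[b; MIN(d)→g]((S ⋈[d=b] π[b](T))) → 3
  π[g](γ[b; MIN(d)→g]((S ⋈[d=b] π[b](T)))) → 3
  (R ⋈[f=g] π[g](γ[b; MIN(d)→g]((S ⋈[d=b] π[b](T))))) → 2
  π[g,y,x,f]((R ⋈[f=g] π[g](γ[b; MIN(d)→g]((S ⋈[d=b] π[b](T)))))) → 2

E1 and E2 produce the same multiset:
g | y | x | f
1 | s | q | 1
6 | q | t | 6

yes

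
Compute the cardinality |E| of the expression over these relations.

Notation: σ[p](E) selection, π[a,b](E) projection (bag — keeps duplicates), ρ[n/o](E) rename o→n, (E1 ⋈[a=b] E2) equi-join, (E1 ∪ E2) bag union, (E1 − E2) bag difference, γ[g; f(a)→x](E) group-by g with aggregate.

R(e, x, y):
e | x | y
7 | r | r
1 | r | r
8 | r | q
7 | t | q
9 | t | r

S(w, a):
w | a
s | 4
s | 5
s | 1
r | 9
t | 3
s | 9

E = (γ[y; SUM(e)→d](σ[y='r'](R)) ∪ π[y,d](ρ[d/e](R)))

Subexpression sizes:
  R → 5
  σ[y='r'](R) → 3
  γ[y; SUM(e)→d](σ[y='r'](R)) → 1
  R → 5
  ρ[d/e](R) → 5
  π[y,d](ρ[d/e](R)) → 5
  (γ[y; SUM(e)→d](σ[y='r'](R)) ∪ π[y,d](ρ[d/e](R))) → 6

|E| = 6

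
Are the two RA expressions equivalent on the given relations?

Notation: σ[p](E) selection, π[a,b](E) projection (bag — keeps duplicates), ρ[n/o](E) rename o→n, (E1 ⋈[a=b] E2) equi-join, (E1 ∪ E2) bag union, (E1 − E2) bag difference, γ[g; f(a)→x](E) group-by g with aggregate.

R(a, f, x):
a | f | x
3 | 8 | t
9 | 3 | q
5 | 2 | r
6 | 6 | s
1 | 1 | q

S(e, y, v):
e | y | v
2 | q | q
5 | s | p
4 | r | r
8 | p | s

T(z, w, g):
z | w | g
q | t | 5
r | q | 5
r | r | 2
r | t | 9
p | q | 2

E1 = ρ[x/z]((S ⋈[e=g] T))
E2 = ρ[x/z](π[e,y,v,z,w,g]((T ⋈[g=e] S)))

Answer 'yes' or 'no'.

E1 per-node cardinality:
  S → 4
  T → 5
  (S ⋈[e=g] T) → 4
  ρ[x/z]((S ⋈[e=g] T)) → 4
E2 per-node cardinality:
  T → 5
  S → 4
  (T ⋈[g=e] S) → 4
  π[e,y,v,z,w,g]((T ⋈[g=e] S)) → 4
  ρ[x/z](π[e,y,v,z,w,g]((T ⋈[g=e] S))) → 4

E1 and E2 produce the same multiset:
e | y | v | x | w | g
2 | q | q | p | q | 2
2 | q | q | r | r | 2
5 | s | p | q | t | 5
5 | s | p | r | q | 5

yes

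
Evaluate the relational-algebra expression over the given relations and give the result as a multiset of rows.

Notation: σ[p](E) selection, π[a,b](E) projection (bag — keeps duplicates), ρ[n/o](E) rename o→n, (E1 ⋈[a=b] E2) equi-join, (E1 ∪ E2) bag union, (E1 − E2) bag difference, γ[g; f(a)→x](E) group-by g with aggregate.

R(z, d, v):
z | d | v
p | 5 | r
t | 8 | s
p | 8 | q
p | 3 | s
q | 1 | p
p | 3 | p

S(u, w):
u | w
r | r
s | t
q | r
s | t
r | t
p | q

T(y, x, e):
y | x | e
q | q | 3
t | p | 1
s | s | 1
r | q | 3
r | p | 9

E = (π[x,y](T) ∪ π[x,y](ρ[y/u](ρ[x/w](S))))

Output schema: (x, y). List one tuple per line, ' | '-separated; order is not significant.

Per-node cardinality:
  T → 5
  π[x,y](T) → 5
  S → 6
  ρ[x/w](S) → 6
  ρ[y/u](ρ[x/w](S)) → 6
  π[x,y](ρ[y/u](ρ[x/w](S))) → 6
  (π[x,y](T) ∪ π[x,y](ρ[y/u](ρ[x/w](S)))) → 11

== RESULT ==
x | y
p | r
p | t
q | p
q | q
q | r
r | q
r | r
s | s
t | r
t | s
t | s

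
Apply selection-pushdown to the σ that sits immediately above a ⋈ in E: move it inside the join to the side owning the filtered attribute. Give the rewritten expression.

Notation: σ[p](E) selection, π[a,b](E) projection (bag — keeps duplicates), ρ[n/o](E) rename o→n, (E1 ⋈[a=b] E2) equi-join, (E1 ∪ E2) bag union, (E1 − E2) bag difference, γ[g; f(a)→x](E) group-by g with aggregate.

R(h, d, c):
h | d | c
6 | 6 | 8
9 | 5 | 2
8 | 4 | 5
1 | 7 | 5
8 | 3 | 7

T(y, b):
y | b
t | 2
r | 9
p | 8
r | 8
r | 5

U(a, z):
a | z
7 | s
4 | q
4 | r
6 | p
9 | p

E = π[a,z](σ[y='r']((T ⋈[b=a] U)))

σ filters on y, owned by the left side.
E' = π[a,z]((σ[y='r'](T) ⋈[b=a] U))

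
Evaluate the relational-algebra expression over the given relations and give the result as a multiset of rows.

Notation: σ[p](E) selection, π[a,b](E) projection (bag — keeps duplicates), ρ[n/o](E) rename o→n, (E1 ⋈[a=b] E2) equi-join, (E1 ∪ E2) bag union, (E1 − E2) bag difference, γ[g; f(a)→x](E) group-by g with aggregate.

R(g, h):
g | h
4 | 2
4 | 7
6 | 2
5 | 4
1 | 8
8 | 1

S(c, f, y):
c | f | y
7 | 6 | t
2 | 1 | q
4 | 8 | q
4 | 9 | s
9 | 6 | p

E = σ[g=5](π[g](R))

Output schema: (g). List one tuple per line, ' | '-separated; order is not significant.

Per-node cardinality:
  R → 6
  π[g](R) → 6
  σ[g=5](π[g](R)) → 1

== RESULT ==
g
5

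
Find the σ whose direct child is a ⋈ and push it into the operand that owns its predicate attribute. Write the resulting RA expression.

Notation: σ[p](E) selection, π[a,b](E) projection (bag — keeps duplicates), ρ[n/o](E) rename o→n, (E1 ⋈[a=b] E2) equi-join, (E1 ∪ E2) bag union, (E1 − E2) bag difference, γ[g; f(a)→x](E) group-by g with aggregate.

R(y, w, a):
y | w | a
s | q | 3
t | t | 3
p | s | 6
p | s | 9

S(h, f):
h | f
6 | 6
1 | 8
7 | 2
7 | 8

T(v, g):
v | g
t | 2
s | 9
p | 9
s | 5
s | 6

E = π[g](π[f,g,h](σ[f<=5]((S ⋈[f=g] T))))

σ filters on f, owned by the left side.
E' = π[g](π[f,g,h]((σ[f<=5](S) ⋈[f=g] T)))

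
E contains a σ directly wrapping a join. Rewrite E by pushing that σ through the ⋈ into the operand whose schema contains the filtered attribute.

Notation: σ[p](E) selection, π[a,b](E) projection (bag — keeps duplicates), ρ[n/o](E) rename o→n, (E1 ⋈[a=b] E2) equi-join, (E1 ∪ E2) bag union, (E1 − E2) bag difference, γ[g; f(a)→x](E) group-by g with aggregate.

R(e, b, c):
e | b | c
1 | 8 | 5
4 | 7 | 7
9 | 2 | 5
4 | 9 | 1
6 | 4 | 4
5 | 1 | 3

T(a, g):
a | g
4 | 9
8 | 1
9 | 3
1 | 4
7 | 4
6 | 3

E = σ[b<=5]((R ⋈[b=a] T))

σ filters on b, owned by the left side.
E' = (σ[b<=5](R) ⋈[b=a] T)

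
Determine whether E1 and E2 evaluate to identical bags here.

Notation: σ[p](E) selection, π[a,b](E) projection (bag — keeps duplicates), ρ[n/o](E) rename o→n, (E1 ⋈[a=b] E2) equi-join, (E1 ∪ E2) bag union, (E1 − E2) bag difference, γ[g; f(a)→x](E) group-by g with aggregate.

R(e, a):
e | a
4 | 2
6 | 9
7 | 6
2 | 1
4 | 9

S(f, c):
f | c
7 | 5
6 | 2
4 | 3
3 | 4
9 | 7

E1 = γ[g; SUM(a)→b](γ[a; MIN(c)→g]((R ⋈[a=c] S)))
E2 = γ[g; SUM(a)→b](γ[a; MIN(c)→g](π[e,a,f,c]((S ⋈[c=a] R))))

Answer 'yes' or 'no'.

E1 row counts bottom-up:
  R → 5
  S → 5
  (R ⋈[a=c] S) → 1
  γ[a; MIN(c)→g]((R ⋈[a=c] S)) → 1
  γ[g; SUM(a)→b](γ[a; MIN(c)→g]((R ⋈[a=c] S))) → 1
E2 row counts bottom-up:
  S → 5
  R → 5
  (S ⋈[c=a] R) → 1
  π[e,a,f,c]((S ⋈[c=a] R)) → 1
  γ[a; MIN(c)→g](π[e,a,f,c]((S ⋈[c=a] R))) → 1
  γ[g; SUM(a)→b](γ[a; MIN(c)→g](π[e,a,f,c]((S ⋈[c=a] R)))) → 1

E1 and E2 produce the same multiset:
g | b
2 | 2

yes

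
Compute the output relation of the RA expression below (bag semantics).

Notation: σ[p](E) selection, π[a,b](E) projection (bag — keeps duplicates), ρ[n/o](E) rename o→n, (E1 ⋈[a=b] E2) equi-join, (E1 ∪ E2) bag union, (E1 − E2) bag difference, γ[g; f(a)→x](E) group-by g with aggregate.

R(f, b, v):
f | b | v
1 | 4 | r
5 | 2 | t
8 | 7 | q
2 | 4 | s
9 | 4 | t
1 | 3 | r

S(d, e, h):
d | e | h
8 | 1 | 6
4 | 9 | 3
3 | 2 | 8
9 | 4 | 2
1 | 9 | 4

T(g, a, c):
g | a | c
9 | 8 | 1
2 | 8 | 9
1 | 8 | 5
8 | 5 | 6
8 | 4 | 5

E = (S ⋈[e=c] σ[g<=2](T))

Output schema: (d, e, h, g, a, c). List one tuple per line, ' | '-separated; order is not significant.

Row counts bottom-up:
  S → 5
  T → 5
  σ[g<=2](T) → 2
  (S ⋈[e=c] σ[g<=2](T)) → 2

== RESULT ==
d | e | h | g | a | c
1 | 9 | 4 | 2 | 8 | 9
4 | 9 | 3 | 2 | 8 | 9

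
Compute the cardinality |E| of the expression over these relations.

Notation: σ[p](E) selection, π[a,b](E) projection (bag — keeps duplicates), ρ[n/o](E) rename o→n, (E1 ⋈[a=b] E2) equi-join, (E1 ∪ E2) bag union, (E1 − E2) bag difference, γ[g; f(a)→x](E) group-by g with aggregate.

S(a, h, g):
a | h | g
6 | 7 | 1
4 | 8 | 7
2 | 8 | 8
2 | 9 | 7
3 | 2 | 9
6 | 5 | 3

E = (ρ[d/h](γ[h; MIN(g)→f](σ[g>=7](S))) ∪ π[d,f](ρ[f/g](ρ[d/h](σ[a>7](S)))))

Row counts bottom-up:
  S → 6
  σ[g>=7](S) → 4
  γ[h; MIN(g)→f](σ[g>=7](S)) → 3
  ρ[d/h](γ[h; MIN(g)→f](σ[g>=7](S))) → 3
  S → 6
  σ[a>7](S) → 0
  ρ[d/h](σ[a>7](S)) → 0
  ρ[f/g](ρ[d/h](σ[a>7](S))) → 0
  π[d,f](ρ[f/g](ρ[d/h](σ[a>7](S)))) → 0
  (ρ[d/h](γ[h; MIN(g)→f](σ[g>=7](S))) ∪ π[d,f](ρ[f/g](ρ[d/h](σ[a>7](S))))) → 3

|E| = 3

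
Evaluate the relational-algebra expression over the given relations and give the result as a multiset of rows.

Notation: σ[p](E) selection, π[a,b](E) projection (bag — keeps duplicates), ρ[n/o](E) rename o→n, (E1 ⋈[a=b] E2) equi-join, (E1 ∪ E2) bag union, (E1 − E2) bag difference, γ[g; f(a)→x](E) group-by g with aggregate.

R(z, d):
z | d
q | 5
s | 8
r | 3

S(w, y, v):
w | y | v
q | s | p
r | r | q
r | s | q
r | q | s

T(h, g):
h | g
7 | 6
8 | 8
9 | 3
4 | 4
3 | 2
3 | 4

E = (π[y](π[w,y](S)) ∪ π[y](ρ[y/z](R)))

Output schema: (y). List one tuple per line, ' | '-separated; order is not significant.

Row counts bottom-up:
  S → 4
  π[w,y](S) → 4
  π[y](π[w,y](S)) → 4
  R → 3
  ρ[y/z](R) → 3
  π[y](ρ[y/z](R)) → 3
  (π[y](π[w,y](S)) ∪ π[y](ρ[y/z](R))) → 7

== RESULT ==
y
q
q
r
r
s
s
s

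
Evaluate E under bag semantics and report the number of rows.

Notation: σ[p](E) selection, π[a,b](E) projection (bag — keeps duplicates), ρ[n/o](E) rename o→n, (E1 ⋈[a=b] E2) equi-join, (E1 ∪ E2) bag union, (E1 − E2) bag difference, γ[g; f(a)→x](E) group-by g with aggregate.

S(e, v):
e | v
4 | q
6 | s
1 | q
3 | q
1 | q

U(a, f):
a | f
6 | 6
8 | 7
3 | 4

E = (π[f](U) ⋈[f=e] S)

Per-node cardinality:
  U → 3
  π[f](U) → 3
  S → 5
  (π[f](U) ⋈[f=e] S) → 2

|E| = 2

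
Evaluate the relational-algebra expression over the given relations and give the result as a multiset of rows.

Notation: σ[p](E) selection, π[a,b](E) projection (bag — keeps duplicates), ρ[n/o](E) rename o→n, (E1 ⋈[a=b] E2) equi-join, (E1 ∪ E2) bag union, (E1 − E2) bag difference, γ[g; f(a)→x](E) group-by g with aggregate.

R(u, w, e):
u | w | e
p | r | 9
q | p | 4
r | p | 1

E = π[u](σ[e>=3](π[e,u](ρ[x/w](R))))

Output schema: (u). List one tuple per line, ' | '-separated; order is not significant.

Subexpression sizes:
  R → 3
  ρ[x/w](R) → 3
  π[e,u](ρ[x/w](R)) → 3
  σ[e>=3](π[e,u](ρ[x/w](R))) → 2
  π[u](σ[e>=3](π[e,u](ρ[x/w](R)))) → 2

== RESULT ==
u
p
q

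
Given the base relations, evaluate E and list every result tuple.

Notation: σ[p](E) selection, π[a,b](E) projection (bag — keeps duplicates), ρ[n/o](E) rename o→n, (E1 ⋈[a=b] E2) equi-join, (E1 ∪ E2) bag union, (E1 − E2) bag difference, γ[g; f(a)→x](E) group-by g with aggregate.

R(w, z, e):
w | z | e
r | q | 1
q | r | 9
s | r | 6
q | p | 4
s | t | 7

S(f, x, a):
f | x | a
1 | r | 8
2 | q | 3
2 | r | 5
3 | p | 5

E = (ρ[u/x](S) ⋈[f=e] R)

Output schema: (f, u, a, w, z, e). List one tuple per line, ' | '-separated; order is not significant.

Per-node cardinality:
  S → 4
  ρ[u/x](S) → 4
  R → 5
  (ρ[u/x](S) ⋈[f=e] R) → 1

== RESULT ==
f | u | a | w | z | e
1 | r | 8 | r | q | 1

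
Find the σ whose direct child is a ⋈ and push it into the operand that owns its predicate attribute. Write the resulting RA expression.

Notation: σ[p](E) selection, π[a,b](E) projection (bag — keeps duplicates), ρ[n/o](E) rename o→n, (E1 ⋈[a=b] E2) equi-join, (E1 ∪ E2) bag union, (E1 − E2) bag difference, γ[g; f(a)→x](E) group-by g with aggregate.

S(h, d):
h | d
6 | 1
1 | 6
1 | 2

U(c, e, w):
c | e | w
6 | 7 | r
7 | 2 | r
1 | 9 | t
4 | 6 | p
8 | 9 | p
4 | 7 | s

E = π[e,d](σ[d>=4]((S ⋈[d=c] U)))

σ filters on d, owned by the left side.
E' = π[e,d]((σ[d>=4](S) ⋈[d=c] U))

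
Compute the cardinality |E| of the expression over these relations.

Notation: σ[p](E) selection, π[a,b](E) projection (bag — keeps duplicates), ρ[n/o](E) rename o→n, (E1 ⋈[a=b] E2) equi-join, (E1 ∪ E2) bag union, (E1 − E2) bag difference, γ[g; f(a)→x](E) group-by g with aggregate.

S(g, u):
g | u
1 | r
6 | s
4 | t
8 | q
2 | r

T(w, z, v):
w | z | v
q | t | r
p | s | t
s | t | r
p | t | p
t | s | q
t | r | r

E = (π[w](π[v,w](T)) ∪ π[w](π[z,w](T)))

Subexpression sizes:
  T → 6
  π[v,w](T) → 6
  π[w](π[v,w](T)) → 6
  T → 6
  π[z,w](T) → 6
  π[w](π[z,w](T)) → 6
  (π[w](π[v,w](T)) ∪ π[w](π[z,w](T))) → 12

|E| = 12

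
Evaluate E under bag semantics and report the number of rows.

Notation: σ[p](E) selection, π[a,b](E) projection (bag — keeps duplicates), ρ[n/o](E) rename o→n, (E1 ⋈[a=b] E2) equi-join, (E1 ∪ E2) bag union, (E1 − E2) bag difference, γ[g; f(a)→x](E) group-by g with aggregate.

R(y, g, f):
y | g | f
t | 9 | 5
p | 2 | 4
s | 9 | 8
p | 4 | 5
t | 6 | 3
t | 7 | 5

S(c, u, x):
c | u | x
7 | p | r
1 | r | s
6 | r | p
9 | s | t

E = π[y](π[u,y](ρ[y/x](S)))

Per-node cardinality:
  S → 4
  ρ[y/x](S) → 4
  π[u,y](ρ[y/x](S)) → 4
  π[y](π[u,y](ρ[y/x](S))) → 4

|E| = 4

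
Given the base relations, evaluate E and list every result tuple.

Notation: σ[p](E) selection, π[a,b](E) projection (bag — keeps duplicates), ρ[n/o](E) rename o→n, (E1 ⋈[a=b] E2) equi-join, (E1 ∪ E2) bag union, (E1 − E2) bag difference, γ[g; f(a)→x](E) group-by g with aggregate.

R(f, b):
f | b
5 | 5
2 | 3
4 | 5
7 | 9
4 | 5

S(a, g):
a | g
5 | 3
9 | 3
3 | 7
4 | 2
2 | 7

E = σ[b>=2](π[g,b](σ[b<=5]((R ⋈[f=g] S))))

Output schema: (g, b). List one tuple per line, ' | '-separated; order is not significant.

Stepwise |·|:
  R → 5
  S → 5
  (R ⋈[f=g] S) → 3
  σ[b<=5]((R ⋈[f=g] S)) → 1
  π[g,b](σ[b<=5]((R ⋈[f=g] S))) → 1
  σ[b>=2](π[g,b](σ[b<=5]((R ⋈[f=g] S)))) → 1

== RESULT ==
g | b
2 | 3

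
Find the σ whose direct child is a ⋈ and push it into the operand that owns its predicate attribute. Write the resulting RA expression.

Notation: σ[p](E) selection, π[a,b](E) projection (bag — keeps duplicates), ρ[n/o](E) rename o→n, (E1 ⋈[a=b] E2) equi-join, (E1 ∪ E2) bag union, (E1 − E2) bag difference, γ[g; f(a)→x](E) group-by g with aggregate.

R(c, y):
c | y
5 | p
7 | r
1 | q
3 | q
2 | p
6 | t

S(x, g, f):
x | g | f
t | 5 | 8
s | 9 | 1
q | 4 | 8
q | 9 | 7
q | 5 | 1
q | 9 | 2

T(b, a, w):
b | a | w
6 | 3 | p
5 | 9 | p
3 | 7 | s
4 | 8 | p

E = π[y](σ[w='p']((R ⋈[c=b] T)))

σ filters on w, owned by the right side.
E' = π[y]((R ⋈[c=b] σ[w='p'](T)))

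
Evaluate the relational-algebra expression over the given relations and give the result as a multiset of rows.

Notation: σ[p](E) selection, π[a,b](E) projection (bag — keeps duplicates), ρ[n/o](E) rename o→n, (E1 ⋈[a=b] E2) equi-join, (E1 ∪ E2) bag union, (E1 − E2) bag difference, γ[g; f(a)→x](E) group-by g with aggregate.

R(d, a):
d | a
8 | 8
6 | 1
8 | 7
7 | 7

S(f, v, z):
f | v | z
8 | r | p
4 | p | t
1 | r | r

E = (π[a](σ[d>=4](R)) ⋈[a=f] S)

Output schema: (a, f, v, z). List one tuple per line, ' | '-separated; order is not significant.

Stepwise |·|:
  R → 4
  σ[d>=4](R) → 4
  π[a](σ[d>=4](R)) → 4
  S → 3
  (π[a](σ[d>=4](R)) ⋈[a=f] S) → 2

== RESULT ==
a | f | v | z
1 | 1 | r | r
8 | 8 | r | p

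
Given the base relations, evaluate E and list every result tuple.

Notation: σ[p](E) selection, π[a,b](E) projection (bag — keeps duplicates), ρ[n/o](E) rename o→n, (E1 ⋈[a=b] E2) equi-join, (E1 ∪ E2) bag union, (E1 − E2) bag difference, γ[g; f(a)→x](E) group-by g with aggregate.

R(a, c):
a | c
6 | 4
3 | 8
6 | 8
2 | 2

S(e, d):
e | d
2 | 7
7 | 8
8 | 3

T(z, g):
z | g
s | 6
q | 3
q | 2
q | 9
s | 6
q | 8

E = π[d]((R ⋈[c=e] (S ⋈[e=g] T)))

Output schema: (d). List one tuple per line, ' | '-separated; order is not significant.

Subexpression sizes:
  R → 4
  S → 3
  T → 6
  (S ⋈[e=g] T) → 2
  (R ⋈[c=e] (S ⋈[e=g] T)) → 3
  π[d]((R ⋈[c=e] (S ⋈[e=g] T))) → 3

== RESULT ==
d
3
3
7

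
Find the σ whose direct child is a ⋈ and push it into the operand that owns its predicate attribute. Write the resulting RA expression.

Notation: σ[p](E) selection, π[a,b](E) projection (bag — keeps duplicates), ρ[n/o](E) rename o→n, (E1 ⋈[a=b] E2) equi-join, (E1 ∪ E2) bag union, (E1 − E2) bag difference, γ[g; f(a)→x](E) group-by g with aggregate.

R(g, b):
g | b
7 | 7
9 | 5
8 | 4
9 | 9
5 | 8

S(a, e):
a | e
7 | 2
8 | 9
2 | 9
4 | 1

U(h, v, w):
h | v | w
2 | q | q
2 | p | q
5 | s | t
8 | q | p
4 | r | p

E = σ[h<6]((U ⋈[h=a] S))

σ filters on h, owned by the left side.
E' = (σ[h<6](U) ⋈[h=a] S)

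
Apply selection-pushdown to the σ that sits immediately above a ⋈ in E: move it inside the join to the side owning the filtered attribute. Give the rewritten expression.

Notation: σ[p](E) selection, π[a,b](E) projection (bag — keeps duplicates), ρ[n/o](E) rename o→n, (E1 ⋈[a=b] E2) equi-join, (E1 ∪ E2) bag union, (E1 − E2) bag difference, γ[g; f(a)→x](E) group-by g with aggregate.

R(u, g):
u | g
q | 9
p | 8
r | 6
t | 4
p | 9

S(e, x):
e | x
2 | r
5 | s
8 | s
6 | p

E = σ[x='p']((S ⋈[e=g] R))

σ filters on x, owned by the left side.
E' = (σ[x='p'](S) ⋈[e=g] R)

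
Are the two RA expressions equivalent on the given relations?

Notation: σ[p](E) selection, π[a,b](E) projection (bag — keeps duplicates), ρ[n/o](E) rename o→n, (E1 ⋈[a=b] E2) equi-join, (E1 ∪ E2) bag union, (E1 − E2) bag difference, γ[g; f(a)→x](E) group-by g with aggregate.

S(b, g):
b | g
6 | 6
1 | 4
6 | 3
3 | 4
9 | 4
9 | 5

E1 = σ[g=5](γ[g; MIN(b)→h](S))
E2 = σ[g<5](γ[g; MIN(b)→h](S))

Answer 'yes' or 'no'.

E1 stepwise |·|:
  S → 6
  γ[g; MIN(b)→h](S) → 4
  σ[g=5](γ[g; MIN(b)→h](S)) → 1
E2 stepwise |·|:
  S → 6
  γ[g; MIN(b)→h](S) → 4
  σ[g<5](γ[g; MIN(b)→h](S)) → 2

E1 result:
g | h
5 | 9
E2 result:
g | h
3 | 6
4 | 1
Witness: (5, 9) appears 1× in E1 but 0× in E2.

no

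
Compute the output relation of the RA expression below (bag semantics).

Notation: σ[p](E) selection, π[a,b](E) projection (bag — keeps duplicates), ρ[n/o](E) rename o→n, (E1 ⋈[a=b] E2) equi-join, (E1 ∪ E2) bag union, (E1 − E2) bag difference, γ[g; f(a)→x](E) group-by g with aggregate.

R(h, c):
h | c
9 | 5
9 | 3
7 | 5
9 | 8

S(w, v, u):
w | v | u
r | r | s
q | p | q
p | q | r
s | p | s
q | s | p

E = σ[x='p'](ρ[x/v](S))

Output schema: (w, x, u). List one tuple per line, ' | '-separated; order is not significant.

Per-node cardinality:
  S → 5
  ρ[x/v](S) → 5
  σ[x='p'](ρ[x/v](S)) → 2

== RESULT ==
w | x | u
q | p | q
s | p | s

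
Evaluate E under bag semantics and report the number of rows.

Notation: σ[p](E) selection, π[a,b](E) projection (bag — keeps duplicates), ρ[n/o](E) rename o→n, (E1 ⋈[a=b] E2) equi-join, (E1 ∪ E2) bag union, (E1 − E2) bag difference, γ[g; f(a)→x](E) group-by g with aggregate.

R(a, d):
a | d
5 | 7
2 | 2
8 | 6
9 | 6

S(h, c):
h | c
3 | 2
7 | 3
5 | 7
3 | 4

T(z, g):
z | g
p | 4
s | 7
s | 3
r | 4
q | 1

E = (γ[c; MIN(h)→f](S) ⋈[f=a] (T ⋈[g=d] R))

Subexpression sizes:
  S → 4
  γ[c; MIN(h)→f](S) → 4
  T → 5
  R → 4
  (T ⋈[g=d] R) → 1
  (γ[c; MIN(h)→f](S) ⋈[f=a] (T ⋈[g=d] R)) → 1

|E| = 1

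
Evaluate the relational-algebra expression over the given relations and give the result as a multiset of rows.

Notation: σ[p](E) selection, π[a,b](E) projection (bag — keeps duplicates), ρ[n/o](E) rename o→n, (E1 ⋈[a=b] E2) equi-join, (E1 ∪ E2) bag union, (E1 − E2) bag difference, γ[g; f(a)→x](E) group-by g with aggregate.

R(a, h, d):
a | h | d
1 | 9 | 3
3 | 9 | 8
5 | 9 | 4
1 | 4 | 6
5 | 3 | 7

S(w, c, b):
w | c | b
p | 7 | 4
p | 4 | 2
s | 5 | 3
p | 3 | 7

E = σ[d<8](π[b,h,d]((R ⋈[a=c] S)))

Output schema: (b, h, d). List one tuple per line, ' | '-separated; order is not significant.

Stepwise |·|:
  R → 5
  S → 4
  (R ⋈[a=c] S) → 3
  π[b,h,d]((R ⋈[a=c] S)) → 3
  σ[d<8](π[b,h,d]((R ⋈[a=c] S))) → 2

== RESULT ==
b | h | d
3 | 3 | 7
3 | 9 | 4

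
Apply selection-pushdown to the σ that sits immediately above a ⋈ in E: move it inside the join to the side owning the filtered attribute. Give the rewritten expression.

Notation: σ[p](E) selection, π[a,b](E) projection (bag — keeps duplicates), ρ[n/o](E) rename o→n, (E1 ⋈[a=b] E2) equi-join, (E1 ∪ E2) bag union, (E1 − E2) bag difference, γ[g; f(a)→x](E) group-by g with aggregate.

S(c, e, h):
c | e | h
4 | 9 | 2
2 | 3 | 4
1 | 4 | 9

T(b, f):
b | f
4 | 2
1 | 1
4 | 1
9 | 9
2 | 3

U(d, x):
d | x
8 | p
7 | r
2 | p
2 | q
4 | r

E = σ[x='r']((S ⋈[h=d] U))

σ filters on x, owned by the right side.
E' = (S ⋈[h=d] σ[x='r'](U))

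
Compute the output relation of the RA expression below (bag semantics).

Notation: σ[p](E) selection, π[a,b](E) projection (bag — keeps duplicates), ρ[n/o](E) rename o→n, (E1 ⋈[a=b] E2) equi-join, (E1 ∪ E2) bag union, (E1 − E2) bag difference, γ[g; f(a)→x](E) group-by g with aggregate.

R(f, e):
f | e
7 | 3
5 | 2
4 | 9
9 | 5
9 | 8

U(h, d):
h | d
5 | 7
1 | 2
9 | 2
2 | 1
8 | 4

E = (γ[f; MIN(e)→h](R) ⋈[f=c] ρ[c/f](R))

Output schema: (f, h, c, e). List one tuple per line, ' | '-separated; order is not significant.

Stepwise |·|:
  R → 5
  γ[f; MIN(e)→h](R) → 4
  R → 5
  ρ[c/f](R) → 5
  (γ[f; MIN(e)→h](R) ⋈[f=c] ρ[c/f](R)) → 5

== RESULT ==
f | h | c | e
4 | 9 | 4 | 9
5 | 2 | 5 | 2
7 | 3 | 7 | 3
9 | 5 | 9 | 5
9 | 5 | 9 | 8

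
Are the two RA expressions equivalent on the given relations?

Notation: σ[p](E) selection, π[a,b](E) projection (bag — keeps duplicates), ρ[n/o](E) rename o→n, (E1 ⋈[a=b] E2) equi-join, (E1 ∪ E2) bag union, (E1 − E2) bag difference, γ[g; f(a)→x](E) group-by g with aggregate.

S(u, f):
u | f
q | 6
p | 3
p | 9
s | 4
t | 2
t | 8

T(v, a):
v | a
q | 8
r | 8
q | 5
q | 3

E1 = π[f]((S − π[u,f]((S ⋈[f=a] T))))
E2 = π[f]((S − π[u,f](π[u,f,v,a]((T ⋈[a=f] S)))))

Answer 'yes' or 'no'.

E1 stepwise |·|:
  S → 6
  S → 6
  T → 4
  (S ⋈[f=a] T) → 3
  π[u,f]((S ⋈[f=a] T)) → 3
  (S − π[u,f]((S ⋈[f=a] T))) → 4
  π[f]((S − π[u,f]((S ⋈[f=a] T)))) → 4
E2 stepwise |·|:
  S → 6
  T → 4
  S → 6
  (T ⋈[a=f] S) → 3
  π[u,f,v,a]((T ⋈[a=f] S)) → 3
  π[u,f](π[u,f,v,a]((T ⋈[a=f] S))) → 3
  (S − π[u,f](π[u,f,v,a]((T ⋈[a=f] S)))) → 4
  π[f]((S − π[u,f](π[u,f,v,a]((T ⋈[a=f] S))))) → 4

E1 and E2 produce the same multiset:
f
2
4
6
9

yes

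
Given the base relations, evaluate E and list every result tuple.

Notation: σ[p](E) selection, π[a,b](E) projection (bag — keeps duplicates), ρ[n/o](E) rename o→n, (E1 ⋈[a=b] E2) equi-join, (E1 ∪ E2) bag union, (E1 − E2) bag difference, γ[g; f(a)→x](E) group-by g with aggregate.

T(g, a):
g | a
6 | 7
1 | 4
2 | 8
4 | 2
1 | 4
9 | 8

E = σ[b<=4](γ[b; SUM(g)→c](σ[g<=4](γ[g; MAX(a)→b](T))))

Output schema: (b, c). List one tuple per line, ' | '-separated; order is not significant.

Stepwise |·|:
  T → 6
  γ[g; MAX(a)→b](T) → 5
  σ[g<=4](γ[g; MAX(a)→b](T)) → 3
  γ[b; SUM(g)→c](σ[g<=4](γ[g; MAX(a)→b](T))) → 3
  σ[b<=4](γ[b; SUM(g)→c](σ[g<=4](γ[g; MAX(a)→b](T)))) → 2

== RESULT ==
b | c
2 | 4
4 | 1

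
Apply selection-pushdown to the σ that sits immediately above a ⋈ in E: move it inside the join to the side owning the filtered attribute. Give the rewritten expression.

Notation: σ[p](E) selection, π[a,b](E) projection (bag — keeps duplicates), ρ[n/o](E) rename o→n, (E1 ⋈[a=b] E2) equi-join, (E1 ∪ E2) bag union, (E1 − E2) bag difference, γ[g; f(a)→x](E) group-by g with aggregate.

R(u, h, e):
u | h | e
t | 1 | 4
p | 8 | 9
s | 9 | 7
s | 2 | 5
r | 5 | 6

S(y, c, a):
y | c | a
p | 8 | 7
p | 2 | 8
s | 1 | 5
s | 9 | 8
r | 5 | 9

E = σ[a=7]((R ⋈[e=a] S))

σ filters on a, owned by the right side.
E' = (R ⋈[e=a] σ[a=7](S))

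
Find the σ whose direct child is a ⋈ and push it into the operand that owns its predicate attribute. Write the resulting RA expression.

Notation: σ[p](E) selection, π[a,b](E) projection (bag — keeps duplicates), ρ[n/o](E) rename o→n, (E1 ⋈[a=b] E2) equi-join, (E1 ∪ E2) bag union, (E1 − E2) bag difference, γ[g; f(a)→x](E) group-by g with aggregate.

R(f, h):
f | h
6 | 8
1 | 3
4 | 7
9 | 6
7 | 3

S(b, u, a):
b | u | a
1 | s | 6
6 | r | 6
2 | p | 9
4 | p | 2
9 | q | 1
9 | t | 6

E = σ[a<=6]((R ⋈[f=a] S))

σ filters on a, owned by the right side.
E' = (R ⋈[f=a] σ[a<=6](S))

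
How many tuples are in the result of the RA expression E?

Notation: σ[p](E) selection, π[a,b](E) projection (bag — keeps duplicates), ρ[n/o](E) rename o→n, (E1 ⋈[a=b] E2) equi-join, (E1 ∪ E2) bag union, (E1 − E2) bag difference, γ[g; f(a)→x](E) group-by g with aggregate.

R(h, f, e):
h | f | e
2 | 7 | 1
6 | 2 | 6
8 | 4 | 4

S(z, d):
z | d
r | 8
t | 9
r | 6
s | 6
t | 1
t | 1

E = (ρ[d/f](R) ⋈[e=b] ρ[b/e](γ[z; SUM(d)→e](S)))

Row counts bottom-up:
  R → 3
  ρ[d/f](R) → 3
  S → 6
  γ[z; SUM(d)→e](S) → 3
  ρ[b/e](γ[z; SUM(d)→e](S)) → 3
  (ρ[d/f](R) ⋈[e=b] ρ[b/e](γ[z; SUM(d)→e](S))) → 1

|E| = 1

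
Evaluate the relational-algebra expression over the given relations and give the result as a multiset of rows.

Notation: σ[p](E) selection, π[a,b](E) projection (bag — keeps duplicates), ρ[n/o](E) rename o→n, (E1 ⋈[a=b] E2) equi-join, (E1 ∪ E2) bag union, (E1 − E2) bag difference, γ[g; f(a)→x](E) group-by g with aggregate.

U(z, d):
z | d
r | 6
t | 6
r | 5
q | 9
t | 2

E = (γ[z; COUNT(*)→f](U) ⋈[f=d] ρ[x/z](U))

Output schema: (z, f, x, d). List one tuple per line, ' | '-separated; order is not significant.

Stepwise |·|:
  U → 5
  γ[z; COUNT(*)→f](U) → 3
  U → 5
  ρ[x/z](U) → 5
  (γ[z; COUNT(*)→f](U) ⋈[f=d] ρ[x/z](U)) → 2

== RESULT ==
z | f | x | d
r | 2 | t | 2
t | 2 | t | 2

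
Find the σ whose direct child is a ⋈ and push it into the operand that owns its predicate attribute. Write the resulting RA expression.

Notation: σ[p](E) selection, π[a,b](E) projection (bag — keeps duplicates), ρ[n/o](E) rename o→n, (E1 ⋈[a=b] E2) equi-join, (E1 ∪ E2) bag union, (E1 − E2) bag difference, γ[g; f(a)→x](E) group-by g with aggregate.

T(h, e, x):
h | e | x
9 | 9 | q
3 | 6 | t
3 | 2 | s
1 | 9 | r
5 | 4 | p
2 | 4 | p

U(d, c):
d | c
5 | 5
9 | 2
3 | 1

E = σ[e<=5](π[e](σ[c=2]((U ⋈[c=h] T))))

σ filters on c, owned by the left side.
E' = σ[e<=5](π[e]((σ[c=2](U) ⋈[c=h] T)))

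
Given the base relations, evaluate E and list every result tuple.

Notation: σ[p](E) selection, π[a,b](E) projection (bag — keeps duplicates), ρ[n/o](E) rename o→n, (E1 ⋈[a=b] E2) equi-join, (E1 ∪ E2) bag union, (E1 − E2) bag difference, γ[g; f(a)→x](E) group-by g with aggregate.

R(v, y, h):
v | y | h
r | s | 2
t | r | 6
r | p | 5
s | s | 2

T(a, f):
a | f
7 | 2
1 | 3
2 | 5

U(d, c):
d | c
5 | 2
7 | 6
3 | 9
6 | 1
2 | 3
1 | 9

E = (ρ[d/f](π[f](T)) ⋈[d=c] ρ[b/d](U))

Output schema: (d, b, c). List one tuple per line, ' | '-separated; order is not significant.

Subexpression sizes:
  T → 3
  π[f](T) → 3
  ρ[d/f](π[f](T)) → 3
  U → 6
  ρ[b/d](U) → 6
  (ρ[d/f](π[f](T)) ⋈[d=c] ρ[b/d](U)) → 2

== RESULT ==
d | b | c
2 | 5 | 2
3 | 2 | 3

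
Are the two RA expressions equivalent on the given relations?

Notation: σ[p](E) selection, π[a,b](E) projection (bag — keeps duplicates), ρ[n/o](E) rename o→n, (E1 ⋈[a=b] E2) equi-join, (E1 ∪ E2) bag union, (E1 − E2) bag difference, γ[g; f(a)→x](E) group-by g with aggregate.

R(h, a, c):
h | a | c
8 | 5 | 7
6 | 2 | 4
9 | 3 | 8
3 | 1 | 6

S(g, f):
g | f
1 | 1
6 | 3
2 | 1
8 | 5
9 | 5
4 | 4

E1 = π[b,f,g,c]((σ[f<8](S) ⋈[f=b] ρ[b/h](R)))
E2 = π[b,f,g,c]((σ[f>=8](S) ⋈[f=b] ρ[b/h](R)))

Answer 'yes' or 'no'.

E1 per-node cardinality:
  S → 6
  σ[f<8](S) → 6
  R → 4
  ρ[b/h](R) → 4
  (σ[f<8](S) ⋈[f=b] ρ[b/h](R)) → 1
  π[b,f,g,c]((σ[f<8](S) ⋈[f=b] ρ[b/h](R))) → 1
E2 per-node cardinality:
  S → 6
  σ[f>=8](S) → 0
  R → 4
  ρ[b/h](R) → 4
  (σ[f>=8](S) ⋈[f=b] ρ[b/h](R)) → 0
  π[b,f,g,c]((σ[f>=8](S) ⋈[f=b] ρ[b/h](R))) → 0

E1 result:
b | f | g | c
3 | 3 | 6 | 6
E2 result:
b | f | g | c
(0 rows)
Witness: (3, 3, 6, 6) appears 1× in E1 but 0× in E2.

no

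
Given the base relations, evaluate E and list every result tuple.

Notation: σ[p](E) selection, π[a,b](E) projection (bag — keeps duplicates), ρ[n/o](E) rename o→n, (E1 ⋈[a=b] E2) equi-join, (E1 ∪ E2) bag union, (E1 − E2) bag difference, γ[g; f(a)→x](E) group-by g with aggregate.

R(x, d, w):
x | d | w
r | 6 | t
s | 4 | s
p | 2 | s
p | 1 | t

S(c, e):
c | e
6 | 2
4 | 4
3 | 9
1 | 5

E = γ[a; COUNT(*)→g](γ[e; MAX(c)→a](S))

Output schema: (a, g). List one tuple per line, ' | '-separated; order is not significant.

Row counts bottom-up:
  S → 4
  γ[e; MAX(c)→a](S) → 4
  γ[a; COUNT(*)→g](γ[e; MAX(c)→a](S)) → 4

== RESULT ==
a | g
1 | 1
3 | 1
4 | 1
6 | 1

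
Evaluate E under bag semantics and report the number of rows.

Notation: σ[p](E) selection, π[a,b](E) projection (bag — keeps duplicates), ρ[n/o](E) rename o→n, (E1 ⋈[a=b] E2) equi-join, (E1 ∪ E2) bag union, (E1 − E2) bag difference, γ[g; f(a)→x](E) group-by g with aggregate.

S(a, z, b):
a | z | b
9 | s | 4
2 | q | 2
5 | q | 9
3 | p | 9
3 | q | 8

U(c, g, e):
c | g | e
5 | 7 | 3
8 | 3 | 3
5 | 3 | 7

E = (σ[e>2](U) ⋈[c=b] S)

Row counts bottom-up:
  U → 3
  σ[e>2](U) → 3
  S → 5
  (σ[e>2](U) ⋈[c=b] S) → 1

|E| = 1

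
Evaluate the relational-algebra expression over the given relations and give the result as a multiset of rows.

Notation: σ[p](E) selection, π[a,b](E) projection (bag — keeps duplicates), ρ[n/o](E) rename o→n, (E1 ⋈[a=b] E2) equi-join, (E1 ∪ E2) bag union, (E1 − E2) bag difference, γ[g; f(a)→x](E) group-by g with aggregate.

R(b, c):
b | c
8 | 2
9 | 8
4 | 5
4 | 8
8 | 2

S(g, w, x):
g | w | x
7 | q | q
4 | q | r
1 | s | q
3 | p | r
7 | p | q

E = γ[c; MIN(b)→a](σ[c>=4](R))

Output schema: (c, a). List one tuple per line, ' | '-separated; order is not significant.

Stepwise |·|:
  R → 5
  σ[c>=4](R) → 3
  γ[c; MIN(b)→a](σ[c>=4](R)) → 2

== RESULT ==
c | a
5 | 4
8 | 4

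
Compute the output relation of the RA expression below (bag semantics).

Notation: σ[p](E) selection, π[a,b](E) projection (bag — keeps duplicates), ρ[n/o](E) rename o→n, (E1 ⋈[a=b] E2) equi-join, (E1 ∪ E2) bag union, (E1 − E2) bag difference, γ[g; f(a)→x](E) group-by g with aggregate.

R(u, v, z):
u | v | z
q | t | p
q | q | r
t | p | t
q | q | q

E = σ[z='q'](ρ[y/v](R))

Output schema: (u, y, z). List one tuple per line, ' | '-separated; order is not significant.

Stepwise |·|:
  R → 4
  ρ[y/v](R) → 4
  σ[z='q'](ρ[y/v](R)) → 1

== RESULT ==
u | y | z
q | q | q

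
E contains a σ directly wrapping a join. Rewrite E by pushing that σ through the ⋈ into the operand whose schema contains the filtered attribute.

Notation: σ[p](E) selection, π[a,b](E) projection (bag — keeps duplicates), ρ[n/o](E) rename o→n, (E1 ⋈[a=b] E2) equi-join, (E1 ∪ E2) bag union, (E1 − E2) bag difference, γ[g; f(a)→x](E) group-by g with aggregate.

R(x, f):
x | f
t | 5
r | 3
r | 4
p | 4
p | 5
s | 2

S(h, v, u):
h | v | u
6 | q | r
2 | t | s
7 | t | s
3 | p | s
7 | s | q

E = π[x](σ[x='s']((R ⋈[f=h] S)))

σ filters on x, owned by the left side.
E' = π[x]((σ[x='s'](R) ⋈[f=h] S))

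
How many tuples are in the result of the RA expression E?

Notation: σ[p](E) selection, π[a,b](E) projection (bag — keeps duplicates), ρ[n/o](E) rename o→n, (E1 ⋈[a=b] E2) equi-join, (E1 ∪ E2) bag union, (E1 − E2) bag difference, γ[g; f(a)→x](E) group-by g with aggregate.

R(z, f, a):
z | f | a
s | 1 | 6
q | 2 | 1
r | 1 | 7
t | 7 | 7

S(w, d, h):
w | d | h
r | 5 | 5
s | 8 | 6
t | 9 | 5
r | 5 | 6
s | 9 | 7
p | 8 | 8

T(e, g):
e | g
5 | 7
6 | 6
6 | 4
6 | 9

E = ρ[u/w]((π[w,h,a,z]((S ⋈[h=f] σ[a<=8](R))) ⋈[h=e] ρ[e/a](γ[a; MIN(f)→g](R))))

Stepwise |·|:
  S → 6
  R → 4
  σ[a<=8](R) → 4
  (S ⋈[h=f] σ[a<=8](R)) → 1
  π[w,h,a,z]((S ⋈[h=f] σ[a<=8](R))) → 1
  R → 4
  γ[a; MIN(f)→g](R) → 3
  ρ[e/a](γ[a; MIN(f)→g](R)) → 3
  (π[w,h,a,z]((S ⋈[h=f] σ[a<=8](R))) ⋈[h=e] ρ[e/a](γ[a; MIN(f)→g](R))) → 1
  ρ[u/w]((π[w,h,a,z]((S ⋈[h=f] σ[a<=8](R))) ⋈[h=e] ρ[e/a](γ[a; MIN(f)→g](R)))) → 1

|E| = 1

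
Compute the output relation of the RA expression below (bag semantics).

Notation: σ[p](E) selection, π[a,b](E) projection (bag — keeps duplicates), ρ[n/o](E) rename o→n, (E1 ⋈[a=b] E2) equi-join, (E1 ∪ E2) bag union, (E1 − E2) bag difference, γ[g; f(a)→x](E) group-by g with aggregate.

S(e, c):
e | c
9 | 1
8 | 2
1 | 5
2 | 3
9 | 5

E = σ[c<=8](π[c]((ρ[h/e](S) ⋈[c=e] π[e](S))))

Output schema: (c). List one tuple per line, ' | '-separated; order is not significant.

Subexpression sizes:
  S → 5
  ρ[h/e](S) → 5
  S → 5
  π[e](S) → 5
  (ρ[h/e](S) ⋈[c=e] π[e](S)) → 2
  π[c]((ρ[h/e](S) ⋈[c=e] π[e](S))) → 2
  σ[c<=8](π[c]((ρ[h/e](S) ⋈[c=e] π[e](S)))) → 2

== RESULT ==
c
1
2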